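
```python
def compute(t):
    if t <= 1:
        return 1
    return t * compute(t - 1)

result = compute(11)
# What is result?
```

compute(11) = 11 * 10 * 9 * 8 * 7 * 6 * 5 * 4 * 3 * 2 * 1 = 39916800

Answer: 39916800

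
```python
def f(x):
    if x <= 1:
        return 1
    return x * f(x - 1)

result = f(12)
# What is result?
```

f(12) = 12 * 11 * 10 * 9 * 8 * 7 * 6 * 5 * 4 * 3 * 2 * 1 = 479001600

Answer: 479001600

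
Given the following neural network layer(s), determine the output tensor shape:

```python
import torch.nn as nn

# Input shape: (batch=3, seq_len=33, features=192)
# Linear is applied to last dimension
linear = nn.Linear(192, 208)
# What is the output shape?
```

Input: (3, 33, 192) -> Output: (3, 33, 208)

Answer: (3, 33, 208)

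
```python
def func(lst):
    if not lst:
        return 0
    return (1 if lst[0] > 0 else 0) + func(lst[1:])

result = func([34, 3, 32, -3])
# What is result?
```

Count of positive elements in [34, 3, 32, -3] = 3

Answer: 3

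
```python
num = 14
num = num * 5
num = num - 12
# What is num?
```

Trace:
`num = 14` → num = 14
`num = num * 5` → num = 70
`num = num - 12` → num = 58
So num = 58

Answer: 58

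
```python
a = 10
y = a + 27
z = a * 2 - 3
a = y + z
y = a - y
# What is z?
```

Trace:
`a = 10` → a = 10
`y = a + 27` → y = 37
`z = a * 2 - 3` → z = 17
`a = y + z` → a = 54
`y = a - y` → y = 17
So z = 17

Answer: 17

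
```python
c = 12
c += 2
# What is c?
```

Trace:
`c = 12` → c = 12
`c += 2` → c = 14
So c = 14

Answer: 14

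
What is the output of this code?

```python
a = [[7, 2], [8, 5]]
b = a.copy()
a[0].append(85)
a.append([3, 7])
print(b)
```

Key concept: shallow copy with nested lists.
Step by step:
`a = [[7, 2], [8, 5]]` → a = [[7, 2], [8, 5]]
`b = a.copy()` → b = [[7, 2], [8, 5]]
`a[0].append(85)` → a = [[7, 2, 85], [8, 5]]; b = [[7, 2, 85], [8, 5]]
`a.append([3, 7])` → a = [[7, 2, 85], [8, 5], [3, 7]]
`print(b)` → prints [[7, 2, 85], [8, 5]]

Answer: [[7, 2, 85], [8, 5]]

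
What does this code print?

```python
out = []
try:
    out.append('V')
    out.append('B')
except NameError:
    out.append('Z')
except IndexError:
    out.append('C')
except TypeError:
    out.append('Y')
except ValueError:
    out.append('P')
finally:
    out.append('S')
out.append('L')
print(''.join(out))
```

Execution trace: 'V' (try body) → 'B' (try body, no exception) → 'S' (finally) → 'L' (after the try/except). Output: VBSL

Answer: VBSL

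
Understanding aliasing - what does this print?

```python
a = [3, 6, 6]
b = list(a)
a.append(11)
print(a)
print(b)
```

Key concept: list() constructor creates copy.
Step by step:
`a = [3, 6, 6]` → a = [3, 6, 6]
`b = list(a)` → b = [3, 6, 6]
`a.append(11)` → a = [3, 6, 6, 11]
`print(a)` → prints [3, 6, 6, 11]
`print(b)` → prints [3, 6, 6]

Answer:
[3, 6, 6, 11]
[3, 6, 6]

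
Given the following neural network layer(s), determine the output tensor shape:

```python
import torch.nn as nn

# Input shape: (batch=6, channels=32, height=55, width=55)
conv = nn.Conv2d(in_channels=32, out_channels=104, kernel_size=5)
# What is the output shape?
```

Input: (6, 32, 55, 55) -> Output: (6, 104, 51, 51)

Answer: (6, 104, 51, 51)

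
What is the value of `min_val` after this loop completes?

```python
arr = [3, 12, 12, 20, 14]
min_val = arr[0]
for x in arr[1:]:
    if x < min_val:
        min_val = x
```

Minimum of [3, 12, 12, 20, 14]
`min_val` takes the values: 3

Answer: 3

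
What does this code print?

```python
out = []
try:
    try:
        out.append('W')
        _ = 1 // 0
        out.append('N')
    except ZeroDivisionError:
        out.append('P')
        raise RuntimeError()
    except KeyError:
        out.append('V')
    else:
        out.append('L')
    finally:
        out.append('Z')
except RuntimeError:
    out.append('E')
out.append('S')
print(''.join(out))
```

Execution trace: 'W' (inner try body) → 'P' (inner except ZeroDivisionError) → 'Z' (inner finally) → 'E' (outer except RuntimeError) → 'S' (after the try/except). Output: WPZES

Answer: WPZES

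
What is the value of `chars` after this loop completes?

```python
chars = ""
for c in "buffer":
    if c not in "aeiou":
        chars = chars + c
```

Remove vowels from 'buffer'
`chars` takes the values: "" → "b" → "bf" → "bff" → "bffr"

Answer: "bffr"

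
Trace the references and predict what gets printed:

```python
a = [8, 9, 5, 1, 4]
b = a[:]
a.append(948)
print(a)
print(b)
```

Key concept: slice [:] creates copy.
Step by step:
`a = [8, 9, 5, 1, 4]` → a = [8, 9, 5, 1, 4]
`b = a[:]` → b = [8, 9, 5, 1, 4]
`a.append(948)` → a = [8, 9, 5, 1, 4, 948]
`print(a)` → prints [8, 9, 5, 1, 4, 948]
`print(b)` → prints [8, 9, 5, 1, 4]

Answer:
[8, 9, 5, 1, 4, 948]
[8, 9, 5, 1, 4]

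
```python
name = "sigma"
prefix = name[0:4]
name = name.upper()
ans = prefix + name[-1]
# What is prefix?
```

Trace:
`name = "sigma"` → name = 'sigma'
`prefix = name[0:4]` → prefix = 'sigm'
`name = name.upper()` → name = 'SIGMA'
`ans = prefix + name[-1]` → ans = 'sigmA'
So prefix = 'sigm'

Answer: 'sigm'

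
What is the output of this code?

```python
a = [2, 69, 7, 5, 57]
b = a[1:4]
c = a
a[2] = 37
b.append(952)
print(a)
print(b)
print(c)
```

Key concept: slice vs alias.
Step by step:
`a = [2, 69, 7, 5, 57]` → a = [2, 69, 7, 5, 57]
`b = a[1:4]` → b = [69, 7, 5]
`c = a` → c = [2, 69, 7, 5, 57] (same object as a)
`a[2] = 37` → a = [2, 69, 37, 5, 57] (same object as c); c = [2, 69, 37, 5, 57] (same object as a)
`b.append(952)` → b = [69, 7, 5, 952]
`print(a)` → prints [2, 69, 37, 5, 57]
`print(b)` → prints [69, 7, 5, 952]
`print(c)` → prints [2, 69, 37, 5, 57]

Answer:
[2, 69, 37, 5, 57]
[69, 7, 5, 952]
[2, 69, 37, 5, 57]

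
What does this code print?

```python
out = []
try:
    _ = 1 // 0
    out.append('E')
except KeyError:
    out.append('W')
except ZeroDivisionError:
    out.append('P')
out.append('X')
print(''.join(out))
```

Execution trace: 'P' (except ZeroDivisionError) → 'X' (after the try/except). Output: PX

Answer: PX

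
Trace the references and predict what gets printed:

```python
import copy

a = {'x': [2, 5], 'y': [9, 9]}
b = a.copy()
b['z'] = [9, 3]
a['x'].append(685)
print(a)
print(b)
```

Key concept: shallow copy of dict with mutable values.
Step by step:
`a = {'x': [2, 5], 'y': [9, 9]}` → a = {'x': [2, 5], 'y': [9, 9]}
`b = a.copy()` → b = {'x': [2, 5], 'y': [9, 9]}
`b['z'] = [9, 3]` → b = {'x': [2, 5], 'y': [9, 9], 'z': [9, 3]}
`a['x'].append(685)` → a = {'x': [2, 5, 685], 'y': [9, 9]}; b = {'x': [2, 5, 685], 'y': [9, 9], 'z': [9, 3]}
`print(a)` → prints {'x': [2, 5, 685], 'y': [9, 9]}
`print(b)` → prints {'x': [2, 5, 685], 'y': [9, 9], 'z': [9, 3]}

Answer:
{'x': [2, 5, 685], 'y': [9, 9]}
{'x': [2, 5, 685], 'y': [9, 9], 'z': [9, 3]}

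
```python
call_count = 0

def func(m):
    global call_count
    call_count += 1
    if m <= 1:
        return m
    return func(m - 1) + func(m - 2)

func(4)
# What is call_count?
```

Calls(m) = 1 + Calls(m-1) + Calls(m-2); Calls(0)=Calls(1)=1. For m=4 this gives 9.

Answer: 9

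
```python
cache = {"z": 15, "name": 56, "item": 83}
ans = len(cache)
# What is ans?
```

Trace:
`cache = {"z": 15, "name": 56, "item": 83}` → cache = {'z': 15, 'name': 56, 'item': 83}
`ans = len(cache)` → ans = 3
So ans = 3

Answer: 3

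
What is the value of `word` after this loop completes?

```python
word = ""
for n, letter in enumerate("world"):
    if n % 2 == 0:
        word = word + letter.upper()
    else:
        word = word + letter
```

Uppercase even positions in 'world'
`word` takes the values: "" → "W" → "Wo" → "WoR" → "WoRl" → "WoRlD"

Answer: "WoRlD"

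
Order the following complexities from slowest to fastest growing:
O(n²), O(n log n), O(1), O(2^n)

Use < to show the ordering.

Ordered by growth rate: O(1) < O(n log n) < O(n²) < O(2^n)

Answer: O(1) < O(n log n) < O(n²) < O(2^n)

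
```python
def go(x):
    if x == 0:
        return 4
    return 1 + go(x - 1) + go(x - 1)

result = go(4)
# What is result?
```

go(x) = 1 + 2·go(x-1), go(0)=4. Closed form: (4+1)·2^4 - 1 = 79.

Answer: 79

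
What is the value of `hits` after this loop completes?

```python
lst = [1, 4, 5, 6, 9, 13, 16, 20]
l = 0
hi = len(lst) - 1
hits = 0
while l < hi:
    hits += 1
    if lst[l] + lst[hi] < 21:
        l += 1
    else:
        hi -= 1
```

Steps to find pair summing to 21
`hits` takes the values: 0 → 1 → 2 → 3 → 4 → 5 → 6 → 7

Answer: 7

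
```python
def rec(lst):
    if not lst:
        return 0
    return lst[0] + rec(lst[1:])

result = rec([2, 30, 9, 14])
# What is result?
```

2 + 30 + 9 + 14 + 0 = 55

Answer: 55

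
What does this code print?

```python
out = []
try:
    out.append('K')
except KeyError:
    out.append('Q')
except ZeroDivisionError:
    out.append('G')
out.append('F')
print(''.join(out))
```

Execution trace: 'K' (try body, no exception) → 'F' (after the try/except). Output: KF

Answer: KF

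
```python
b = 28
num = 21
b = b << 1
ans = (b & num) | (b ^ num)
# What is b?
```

Trace:
`b = 28` → b = 28
`num = 21` → num = 21
`b = b << 1` → b = 56
`ans = (b & num) | (b ^ num)` → ans = 61
So b = 56

Answer: 56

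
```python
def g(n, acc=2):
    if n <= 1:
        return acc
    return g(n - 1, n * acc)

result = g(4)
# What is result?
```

Accumulator trace (n, acc): (4, 2) -> (3, 8) -> (2, 24) -> (1, 48) -> return 48

Answer: 48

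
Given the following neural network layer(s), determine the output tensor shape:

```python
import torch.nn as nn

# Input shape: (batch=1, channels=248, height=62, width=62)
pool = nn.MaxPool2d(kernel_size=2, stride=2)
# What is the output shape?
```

Input: (1, 248, 62, 62) -> Output: (1, 248, 31, 31)

Answer: (1, 248, 31, 31)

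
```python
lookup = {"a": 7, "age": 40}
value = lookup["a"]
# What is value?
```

Trace:
`lookup = {"a": 7, "age": 40}` → lookup = {'a': 7, 'age': 40}
`value = lookup["a"]` → value = 7
So value = 7

Answer: 7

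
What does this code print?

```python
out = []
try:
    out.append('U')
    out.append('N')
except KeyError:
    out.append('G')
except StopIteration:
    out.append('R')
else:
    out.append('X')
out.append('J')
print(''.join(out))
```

Execution trace: 'U' (try body) → 'N' (try body, no exception) → 'X' (else) → 'J' (after the try/except). Output: UNXJ

Answer: UNXJ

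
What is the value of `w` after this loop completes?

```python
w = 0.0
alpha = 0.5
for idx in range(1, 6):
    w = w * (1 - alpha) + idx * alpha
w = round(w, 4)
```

Moving average with lr=0.5
`w` takes the values: 0.0 → 0.5 → 1.25 → 2.125 → 3.0625 → 4.03125 → 4.0312

Answer: 4.0312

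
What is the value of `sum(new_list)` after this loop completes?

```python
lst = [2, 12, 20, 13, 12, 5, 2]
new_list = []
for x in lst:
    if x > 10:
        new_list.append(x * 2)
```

Sum of doubled values > 10
`new_list` takes the values: [] → [24] → [24, 40] → [24, 40, 26] → [24, 40, 26, 24]
So `sum(new_list)` = 114

Answer: 114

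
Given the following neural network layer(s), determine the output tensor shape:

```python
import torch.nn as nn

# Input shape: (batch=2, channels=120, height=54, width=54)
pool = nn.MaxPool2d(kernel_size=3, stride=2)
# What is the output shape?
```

Input: (2, 120, 54, 54) -> Output: (2, 120, 26, 26)

Answer: (2, 120, 26, 26)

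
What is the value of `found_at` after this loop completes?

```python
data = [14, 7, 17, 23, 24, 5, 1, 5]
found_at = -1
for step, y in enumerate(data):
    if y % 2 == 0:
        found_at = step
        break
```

First even number index in [14, 7, 17, 23, 24, 5, 1, 5]
`found_at` takes the values: -1 → 0

Answer: 0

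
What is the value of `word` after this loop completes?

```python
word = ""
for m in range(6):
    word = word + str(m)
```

Concatenate digits 0 to 5
`word` takes the values: "" → "0" → "01" → "012" → "0123" → "01234" → "012345"

Answer: "012345"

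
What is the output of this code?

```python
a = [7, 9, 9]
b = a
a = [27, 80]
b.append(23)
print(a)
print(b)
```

Key concept: rebinding vs mutation: a is rebound to a new list, b still points at the original.
Step by step:
`a = [7, 9, 9]` → a = [7, 9, 9]
`b = a` → b = [7, 9, 9] (same object as a)
`a = [27, 80]` → a = [27, 80]
`b.append(23)` → b = [7, 9, 9, 23]
`print(a)` → prints [27, 80]
`print(b)` → prints [7, 9, 9, 23]

Answer:
[27, 80]
[7, 9, 9, 23]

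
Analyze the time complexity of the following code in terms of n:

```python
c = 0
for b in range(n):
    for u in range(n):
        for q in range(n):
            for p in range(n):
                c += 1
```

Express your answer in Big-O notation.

Each loop level contributes: n × n × n × n. Multiplying the contributions gives O(n^4).

Answer: O(n^4)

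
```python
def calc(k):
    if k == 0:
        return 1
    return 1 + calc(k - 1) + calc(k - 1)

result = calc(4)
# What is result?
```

calc(k) = 1 + 2·calc(k-1), calc(0)=1. Closed form: (1+1)·2^4 - 1 = 31.

Answer: 31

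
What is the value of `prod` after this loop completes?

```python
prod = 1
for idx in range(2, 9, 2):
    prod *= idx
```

Product of even numbers 2 to 8
`prod` takes the values: 1 → 2 → 8 → 48 → 384

Answer: 384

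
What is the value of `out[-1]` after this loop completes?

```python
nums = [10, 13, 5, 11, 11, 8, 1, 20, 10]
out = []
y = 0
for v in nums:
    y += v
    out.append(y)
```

Cumulative sum ends at 89
`out` takes the values: [] → [10] → [10, 23] → [10, 23, 28] → [10, 23, 28, 39] → [10, 23, 28, 39, 50] → [10, 23, 28, 39, 50, 58] → [10, 23, 28, 39, 50, 58, 59] → [10, 23, 28, 39, 50, 58, 59, 79] → [10, 23, 28, 39, 50, 58, 59, 79, 89]
So `out[-1]` = 89

Answer: 89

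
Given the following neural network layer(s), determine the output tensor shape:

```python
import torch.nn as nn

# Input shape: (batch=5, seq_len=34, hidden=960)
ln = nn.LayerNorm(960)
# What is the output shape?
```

Input: (5, 34, 960) -> Output: (5, 34, 960)

Answer: (5, 34, 960)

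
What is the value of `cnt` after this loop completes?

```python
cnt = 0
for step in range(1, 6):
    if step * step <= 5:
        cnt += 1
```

Count numbers where step² ≤ 5
`cnt` takes the values: 0 → 1 → 2

Answer: 2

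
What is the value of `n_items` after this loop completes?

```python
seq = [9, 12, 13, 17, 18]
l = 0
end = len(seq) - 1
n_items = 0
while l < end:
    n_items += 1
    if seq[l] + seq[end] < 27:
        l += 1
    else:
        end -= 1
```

Steps to find pair summing to 27
`n_items` takes the values: 0 → 1 → 2 → 3 → 4

Answer: 4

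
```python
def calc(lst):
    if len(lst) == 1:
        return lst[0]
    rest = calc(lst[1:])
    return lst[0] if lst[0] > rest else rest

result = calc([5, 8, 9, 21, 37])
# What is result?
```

Recursive max over [5, 8, 9, 21, 37] = 37

Answer: 37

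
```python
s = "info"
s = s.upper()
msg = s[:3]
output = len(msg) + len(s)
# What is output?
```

Trace:
`s = "info"` → s = 'info'
`s = s.upper()` → s = 'INFO'
`msg = s[:3]` → msg = 'INF'
`output = len(msg) + len(s)` → output = 7
So output = 7

Answer: 7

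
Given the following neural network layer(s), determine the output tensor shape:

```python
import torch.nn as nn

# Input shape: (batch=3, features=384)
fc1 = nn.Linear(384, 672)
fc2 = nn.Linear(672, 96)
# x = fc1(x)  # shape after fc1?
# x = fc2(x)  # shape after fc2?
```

Input: (3, 384) -> after fc1: (3, 672) -> Output: (3, 96)

Answer: (3, 96)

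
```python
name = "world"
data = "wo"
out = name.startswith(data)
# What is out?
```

Trace:
`name = "world"` → name = 'world'
`data = "wo"` → data = 'wo'
`out = name.startswith(data)` → out = True
So out = True

Answer: True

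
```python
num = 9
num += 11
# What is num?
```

Trace:
`num = 9` → num = 9
`num += 11` → num = 20
So num = 20

Answer: 20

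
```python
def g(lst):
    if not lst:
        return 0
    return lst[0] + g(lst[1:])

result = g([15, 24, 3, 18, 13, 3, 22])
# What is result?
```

15 + 24 + 3 + 18 + 13 + 3 + 22 + 0 = 98

Answer: 98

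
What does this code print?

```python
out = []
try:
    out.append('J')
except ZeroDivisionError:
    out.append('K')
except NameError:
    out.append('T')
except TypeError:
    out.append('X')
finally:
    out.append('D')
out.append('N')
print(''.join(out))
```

Execution trace: 'J' (try body, no exception) → 'D' (finally) → 'N' (after the try/except). Output: JDN

Answer: JDN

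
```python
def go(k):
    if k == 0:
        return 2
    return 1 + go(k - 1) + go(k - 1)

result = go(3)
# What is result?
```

go(k) = 1 + 2·go(k-1), go(0)=2. Closed form: (2+1)·2^3 - 1 = 23.

Answer: 23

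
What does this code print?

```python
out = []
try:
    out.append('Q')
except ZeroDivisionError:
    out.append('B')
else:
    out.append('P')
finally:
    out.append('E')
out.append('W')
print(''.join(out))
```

Execution trace: 'Q' (try body, no exception) → 'P' (else) → 'E' (finally) → 'W' (after the try/except). Output: QPEW

Answer: QPEW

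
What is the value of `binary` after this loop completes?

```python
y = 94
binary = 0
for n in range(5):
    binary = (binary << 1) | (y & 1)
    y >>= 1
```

Reverse lowest 5 bits of 94
`binary` takes the values: 0 → 1 → 3 → 7 → 15

Answer: 15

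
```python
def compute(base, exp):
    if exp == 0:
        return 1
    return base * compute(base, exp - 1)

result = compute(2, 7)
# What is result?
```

compute(2, 7) = 2 * 2 * 2 * 2 * 2 * 2 * 2 = 128

Answer: 128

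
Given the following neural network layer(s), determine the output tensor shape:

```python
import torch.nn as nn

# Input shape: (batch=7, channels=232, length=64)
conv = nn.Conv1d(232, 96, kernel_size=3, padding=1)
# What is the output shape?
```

Input: (7, 232, 64) -> Output: (7, 96, 64)

Answer: (7, 96, 64)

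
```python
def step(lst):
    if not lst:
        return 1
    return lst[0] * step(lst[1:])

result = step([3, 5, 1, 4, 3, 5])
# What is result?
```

Product over [3, 5, 1, 4, 3, 5] = 3 * 5 * 1 * 4 * 3 * 5 = 900

Answer: 900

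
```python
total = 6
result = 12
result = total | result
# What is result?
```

Trace:
`total = 6` → total = 6
`result = 12` → result = 12
`result = total | result` → result = 14
So result = 14

Answer: 14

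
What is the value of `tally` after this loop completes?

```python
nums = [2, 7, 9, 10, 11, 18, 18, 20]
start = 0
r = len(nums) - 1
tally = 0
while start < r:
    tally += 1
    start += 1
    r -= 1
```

Iterations until pointers meet (list length 8)
`tally` takes the values: 0 → 1 → 2 → 3 → 4

Answer: 4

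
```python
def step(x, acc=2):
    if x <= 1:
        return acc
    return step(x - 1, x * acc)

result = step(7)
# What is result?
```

Accumulator trace (n, acc): (7, 2) -> (6, 14) -> (5, 84) -> (4, 420) -> (3, 1680) -> (2, 5040) -> (1, 10080) -> return 10080

Answer: 10080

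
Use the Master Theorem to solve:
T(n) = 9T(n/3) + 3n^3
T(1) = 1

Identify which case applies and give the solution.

a=9, b=3, f(n)=3n^3. log_3(9) = 2. Since c=3 > 2 and the regularity condition holds (9(n/3)^3 = (9/3^3)n^3 with 9/3^3 < 1), Case 3 applies: T(n) = Θ(f(n)) = O(n^3).

Answer: O(n^3) - Case 3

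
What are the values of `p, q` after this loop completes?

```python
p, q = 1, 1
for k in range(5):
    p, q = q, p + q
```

Fibonacci: after 5 iterations
`p, q` takes the values: (1, 1) → (1, 2) → (2, 3) → (3, 5) → (5, 8) → (8, 13)

Answer: 8, 13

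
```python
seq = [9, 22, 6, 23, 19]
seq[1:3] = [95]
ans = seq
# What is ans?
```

Trace:
`seq = [9, 22, 6, 23, 19]` → seq = [9, 22, 6, 23, 19]
`seq[1:3] = [95]` → seq = [9, 95, 23, 19]
`ans = seq` → ans = [9, 95, 23, 19]
So ans = [9, 95, 23, 19]

Answer: [9, 95, 23, 19]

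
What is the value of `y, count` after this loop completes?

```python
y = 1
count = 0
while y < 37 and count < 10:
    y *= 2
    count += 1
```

Double until >= 37 or 10 iterations
`y, count` takes the values: (1, 0) → (2, 0) → (2, 1) → (4, 1) → (4, 2) → (8, 2) → (8, 3) → (16, 3) → (16, 4) → (32, 4) → (32, 5) → (64, 5) → (64, 6)

Answer: 64, 6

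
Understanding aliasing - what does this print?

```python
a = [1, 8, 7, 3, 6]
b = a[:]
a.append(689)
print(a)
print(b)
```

Key concept: slice [:] creates copy.
Step by step:
`a = [1, 8, 7, 3, 6]` → a = [1, 8, 7, 3, 6]
`b = a[:]` → b = [1, 8, 7, 3, 6]
`a.append(689)` → a = [1, 8, 7, 3, 6, 689]
`print(a)` → prints [1, 8, 7, 3, 6, 689]
`print(b)` → prints [1, 8, 7, 3, 6]

Answer:
[1, 8, 7, 3, 6, 689]
[1, 8, 7, 3, 6]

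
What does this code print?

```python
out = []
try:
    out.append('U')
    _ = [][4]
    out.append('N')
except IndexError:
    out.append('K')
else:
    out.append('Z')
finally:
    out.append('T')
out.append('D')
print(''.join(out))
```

Execution trace: 'U' (try body) → 'K' (except IndexError) → 'T' (finally) → 'D' (after the try/except). Output: UKTD

Answer: UKTD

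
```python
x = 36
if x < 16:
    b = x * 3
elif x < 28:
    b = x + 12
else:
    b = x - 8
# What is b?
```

Trace:
`x = 36` → x = 36
`if x < 16: ...` → x < 16 is False, x < 28 is False, take else branch → b = 28
So b = 28

Answer: 28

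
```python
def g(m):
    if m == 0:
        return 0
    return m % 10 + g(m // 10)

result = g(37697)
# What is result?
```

Sum of digits of 37697: 7 + 9 + 6 + 7 + 3 = 32

Answer: 32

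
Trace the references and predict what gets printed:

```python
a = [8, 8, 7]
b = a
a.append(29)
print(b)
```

Key concept: basic list aliasing.
Step by step:
`a = [8, 8, 7]` → a = [8, 8, 7]
`b = a` → b = [8, 8, 7] (same object as a)
`a.append(29)` → a = [8, 8, 7, 29] (same object as b); b = [8, 8, 7, 29] (same object as a)
`print(b)` → prints [8, 8, 7, 29]

Answer: [8, 8, 7, 29]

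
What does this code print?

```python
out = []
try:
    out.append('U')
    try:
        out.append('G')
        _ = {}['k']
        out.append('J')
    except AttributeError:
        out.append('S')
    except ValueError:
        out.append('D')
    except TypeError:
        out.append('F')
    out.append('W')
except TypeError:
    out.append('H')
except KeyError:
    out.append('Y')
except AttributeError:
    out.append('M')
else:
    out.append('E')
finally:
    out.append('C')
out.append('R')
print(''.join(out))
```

Execution trace: 'U' (try body) → 'G' (inner try body) → 'Y' (except KeyError) → 'C' (finally) → 'R' (after the try/except). Output: UGYCR

Answer: UGYCR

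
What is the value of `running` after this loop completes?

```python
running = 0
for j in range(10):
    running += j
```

Sum of 0 to 9 = 45
`running` takes the values: 0 → 1 → 3 → 6 → 10 → 15 → 21 → 28 → 36 → 45

Answer: 45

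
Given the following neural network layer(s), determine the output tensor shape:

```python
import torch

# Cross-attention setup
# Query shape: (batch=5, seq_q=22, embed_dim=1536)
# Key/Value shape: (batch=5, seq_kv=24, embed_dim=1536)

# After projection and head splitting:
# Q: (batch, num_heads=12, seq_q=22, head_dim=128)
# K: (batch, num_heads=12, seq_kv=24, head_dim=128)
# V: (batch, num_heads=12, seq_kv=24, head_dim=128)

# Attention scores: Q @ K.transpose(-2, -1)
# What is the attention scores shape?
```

Input: (5, 22, 1536) -> Output: (5, 12, 22, 24)

Answer: (5, 12, 22, 24)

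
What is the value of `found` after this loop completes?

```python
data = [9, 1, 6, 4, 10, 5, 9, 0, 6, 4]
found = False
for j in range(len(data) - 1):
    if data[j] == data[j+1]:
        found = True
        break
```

Check consecutive duplicates in [9, 1, 6, 4, 10, 5, 9, 0, 6, 4]
`found` takes the values: False

Answer: False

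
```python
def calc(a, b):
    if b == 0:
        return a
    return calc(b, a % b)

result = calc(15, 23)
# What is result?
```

calc(15, 23) -> calc(23, 15) -> calc(15, 8) -> calc(8, 7) -> calc(7, 1) -> calc(1, 0) -> 1

Answer: 1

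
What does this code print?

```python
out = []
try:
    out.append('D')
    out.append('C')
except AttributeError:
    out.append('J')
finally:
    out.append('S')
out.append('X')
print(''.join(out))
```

Execution trace: 'D' (try body) → 'C' (try body, no exception) → 'S' (finally) → 'X' (after the try/except). Output: DCSX

Answer: DCSX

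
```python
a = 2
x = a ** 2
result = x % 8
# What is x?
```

Trace:
`a = 2` → a = 2
`x = a ** 2` → x = 4
`result = x % 8` → result = 4
So x = 4

Answer: 4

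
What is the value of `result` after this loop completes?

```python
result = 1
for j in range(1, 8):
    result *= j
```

7! = 5040
`result` takes the values: 1 → 2 → 6 → 24 → 120 → 720 → 5040

Answer: 5040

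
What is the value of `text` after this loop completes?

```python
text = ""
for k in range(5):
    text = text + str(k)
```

Concatenate digits 0 to 4
`text` takes the values: "" → "0" → "01" → "012" → "0123" → "01234"

Answer: "01234"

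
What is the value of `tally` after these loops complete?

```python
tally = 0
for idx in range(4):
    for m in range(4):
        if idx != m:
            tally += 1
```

4² - 4 (exclude diagonal)
`tally` takes the values: 0 → 1 → 2 → 3 → 4 → 5 → 6 → 7 → 8 → 9 → 10 → 11 → 12

Answer: 12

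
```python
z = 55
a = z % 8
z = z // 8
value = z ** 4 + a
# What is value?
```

Trace:
`z = 55` → z = 55
`a = z % 8` → a = 7
`z = z // 8` → z = 6
`value = z ** 4 + a` → value = 1303
So value = 1303

Answer: 1303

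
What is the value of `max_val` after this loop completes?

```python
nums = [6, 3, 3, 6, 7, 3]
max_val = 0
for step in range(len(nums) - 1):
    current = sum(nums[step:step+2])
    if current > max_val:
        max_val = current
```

Max sum of 2-element window in [6, 3, 3, 6, 7, 3]
`max_val` takes the values: 0 → 9 → 13

Answer: 13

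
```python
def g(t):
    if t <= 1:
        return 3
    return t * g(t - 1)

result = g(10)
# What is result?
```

g(10) = 10 * 9 * 8 * 7 * 6 * 5 * 4 * 3 * 2 * 3 = 10886400

Answer: 10886400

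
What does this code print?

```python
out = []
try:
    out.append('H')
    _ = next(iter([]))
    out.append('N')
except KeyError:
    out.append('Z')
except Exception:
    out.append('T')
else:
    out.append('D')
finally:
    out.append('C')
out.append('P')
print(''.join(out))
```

Execution trace: 'H' (try body) → 'T' (except Exception) → 'C' (finally) → 'P' (after the try/except). Output: HTCP

Answer: HTCP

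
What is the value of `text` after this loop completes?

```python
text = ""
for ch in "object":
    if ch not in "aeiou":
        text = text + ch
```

Remove vowels from 'object'
`text` takes the values: "" → "b" → "bj" → "bjc" → "bjct"

Answer: "bjct"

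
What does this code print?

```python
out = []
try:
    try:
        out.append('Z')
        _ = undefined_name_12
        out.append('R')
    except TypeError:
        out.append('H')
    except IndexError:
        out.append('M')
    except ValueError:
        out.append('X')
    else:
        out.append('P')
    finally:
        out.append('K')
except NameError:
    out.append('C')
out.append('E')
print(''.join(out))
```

Execution trace: 'Z' (try body) → 'K' (finally) → 'C' (outer except NameError) → 'E' (after the try/except). Output: ZKCE

Answer: ZKCE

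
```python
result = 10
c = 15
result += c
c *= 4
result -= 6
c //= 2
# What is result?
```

Trace:
`result = 10` → result = 10
`c = 15` → c = 15
`result += c` → result = 25
`c *= 4` → c = 60
`result -= 6` → result = 19
`c //= 2` → c = 30
So result = 19

Answer: 19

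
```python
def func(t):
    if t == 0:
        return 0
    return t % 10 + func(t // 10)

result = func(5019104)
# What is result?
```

Sum of digits of 5019104: 4 + 0 + 1 + 9 + 1 + 0 + 5 = 20

Answer: 20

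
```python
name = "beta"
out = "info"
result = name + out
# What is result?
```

Trace:
`name = "beta"` → name = 'beta'
`out = "info"` → out = 'info'
`result = name + out` → result = 'betainfo'
So result = 'betainfo'

Answer: 'betainfo'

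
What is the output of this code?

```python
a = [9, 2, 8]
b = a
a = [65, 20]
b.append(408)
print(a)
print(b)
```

Key concept: rebinding vs mutation: a is rebound to a new list, b still points at the original.
Step by step:
`a = [9, 2, 8]` → a = [9, 2, 8]
`b = a` → b = [9, 2, 8] (same object as a)
`a = [65, 20]` → a = [65, 20]
`b.append(408)` → b = [9, 2, 8, 408]
`print(a)` → prints [65, 20]
`print(b)` → prints [9, 2, 8, 408]

Answer:
[65, 20]
[9, 2, 8, 408]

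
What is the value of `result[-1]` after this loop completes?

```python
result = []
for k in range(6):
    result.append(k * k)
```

Last element of squares 0 to 5
`result` takes the values: [] → [0] → [0, 1] → [0, 1, 4] → [0, 1, 4, 9] → [0, 1, 4, 9, 16] → [0, 1, 4, 9, 16, 25]
So `result[-1]` = 25

Answer: 25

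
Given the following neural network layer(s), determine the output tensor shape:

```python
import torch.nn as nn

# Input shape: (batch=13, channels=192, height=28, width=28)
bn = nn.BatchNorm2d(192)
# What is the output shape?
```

Input: (13, 192, 28, 28) -> Output: (13, 192, 28, 28)

Answer: (13, 192, 28, 28)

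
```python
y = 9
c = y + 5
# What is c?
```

Trace:
`y = 9` → y = 9
`c = y + 5` → c = 14
So c = 14

Answer: 14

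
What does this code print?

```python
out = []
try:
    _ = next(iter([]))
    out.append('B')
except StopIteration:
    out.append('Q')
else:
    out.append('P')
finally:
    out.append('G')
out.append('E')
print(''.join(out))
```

Execution trace: 'Q' (except StopIteration) → 'G' (finally) → 'E' (after the try/except). Output: QGE

Answer: QGE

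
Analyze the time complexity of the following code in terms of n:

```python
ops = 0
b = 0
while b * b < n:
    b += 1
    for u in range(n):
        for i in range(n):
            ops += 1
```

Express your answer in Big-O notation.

Each loop level contributes: √n × n × n. Multiplying the contributions gives O(n^2√n).

Answer: O(n^2√n)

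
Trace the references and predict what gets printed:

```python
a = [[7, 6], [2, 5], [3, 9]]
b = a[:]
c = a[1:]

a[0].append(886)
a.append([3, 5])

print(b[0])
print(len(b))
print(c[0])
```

Key concept: slice with nested mutation.
Step by step:
`a = [[7, 6], [2, 5], [3, 9]]` → a = [[7, 6], [2, 5], [3, 9]]
`b = a[:]` → b = [[7, 6], [2, 5], [3, 9]]
`c = a[1:]` → c = [[2, 5], [3, 9]]
`a[0].append(886)` → a = [[7, 6, 886], [2, 5], [3, 9]]; b = [[7, 6, 886], [2, 5], [3, 9]]
`a.append([3, 5])` → a = [[7, 6, 886], [2, 5], [3, 9], [3, 5]]
`print(b[0])` → prints [7, 6, 886]
`print(len(b))` → prints 3
`print(c[0])` → prints [2, 5]

Answer:
[7, 6, 886]
3
[2, 5]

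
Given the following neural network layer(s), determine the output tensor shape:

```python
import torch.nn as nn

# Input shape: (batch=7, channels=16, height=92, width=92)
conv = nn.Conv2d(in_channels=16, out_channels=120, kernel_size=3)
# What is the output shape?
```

Input: (7, 16, 92, 92) -> Output: (7, 120, 90, 90)

Answer: (7, 120, 90, 90)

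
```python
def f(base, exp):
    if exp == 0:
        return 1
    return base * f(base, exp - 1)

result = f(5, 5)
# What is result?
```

f(5, 5) = 5 * 5 * 5 * 5 * 5 = 3125

Answer: 3125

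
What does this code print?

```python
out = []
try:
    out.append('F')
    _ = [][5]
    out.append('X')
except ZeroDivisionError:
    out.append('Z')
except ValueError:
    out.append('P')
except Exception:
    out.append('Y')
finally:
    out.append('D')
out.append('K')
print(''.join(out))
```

Execution trace: 'F' (try body) → 'Y' (except Exception) → 'D' (finally) → 'K' (after the try/except). Output: FYDK

Answer: FYDK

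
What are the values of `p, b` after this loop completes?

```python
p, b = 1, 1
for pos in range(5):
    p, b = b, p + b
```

Fibonacci: after 5 iterations
`p, b` takes the values: (1, 1) → (1, 2) → (2, 3) → (3, 5) → (5, 8) → (8, 13)

Answer: 8, 13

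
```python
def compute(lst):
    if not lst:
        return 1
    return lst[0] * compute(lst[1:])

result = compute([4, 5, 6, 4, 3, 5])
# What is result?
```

Product over [4, 5, 6, 4, 3, 5] = 4 * 5 * 6 * 4 * 3 * 5 = 7200

Answer: 7200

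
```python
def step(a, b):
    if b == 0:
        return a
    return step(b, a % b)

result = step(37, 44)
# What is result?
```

step(37, 44) -> step(44, 37) -> step(37, 7) -> step(7, 2) -> step(2, 1) -> step(1, 0) -> 1

Answer: 1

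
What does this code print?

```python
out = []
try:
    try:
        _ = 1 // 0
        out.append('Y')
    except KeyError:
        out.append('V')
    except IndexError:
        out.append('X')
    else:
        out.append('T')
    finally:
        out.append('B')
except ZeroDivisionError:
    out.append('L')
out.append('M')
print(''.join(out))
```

Execution trace: 'B' (finally) → 'L' (outer except ZeroDivisionError) → 'M' (after the try/except). Output: BLM

Answer: BLM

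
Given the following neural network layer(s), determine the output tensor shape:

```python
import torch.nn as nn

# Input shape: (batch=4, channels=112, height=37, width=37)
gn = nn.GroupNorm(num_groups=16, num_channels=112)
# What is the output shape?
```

Input: (4, 112, 37, 37) -> Output: (4, 112, 37, 37)

Answer: (4, 112, 37, 37)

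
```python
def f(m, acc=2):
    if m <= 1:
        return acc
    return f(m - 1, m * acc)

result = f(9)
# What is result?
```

Accumulator trace (n, acc): (9, 2) -> (8, 18) -> (7, 144) -> (6, 1008) -> (5, 6048) -> (4, 30240) -> (3, 120960) -> (2, 362880) -> (1, 725760) -> return 725760

Answer: 725760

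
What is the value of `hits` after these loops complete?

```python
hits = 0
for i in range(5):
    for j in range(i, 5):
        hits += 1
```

Upper triangle: 5 + 4 + ... + 1
`hits` takes the values: 0 → 1 → 2 → 3 → 4 → 5 → 6 → 7 → 8 → 9 → 10 → 11 → 12 → 13 → 14 → 15

Answer: 15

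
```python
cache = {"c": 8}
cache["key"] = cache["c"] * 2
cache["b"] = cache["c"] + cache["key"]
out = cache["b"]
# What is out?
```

Trace:
`cache = {"c": 8}` → cache = {'c': 8}
`cache["key"] = cache["c"] * 2` → cache = {'c': 8, 'key': 16}
`cache["b"] = cache["c"] + cache["key"]` → cache = {'c': 8, 'key': 16, 'b': 24}
`out = cache["b"]` → out = 24
So out = 24

Answer: 24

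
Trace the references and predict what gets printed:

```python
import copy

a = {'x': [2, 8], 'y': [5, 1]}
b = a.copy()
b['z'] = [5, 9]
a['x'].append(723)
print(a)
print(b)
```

Key concept: shallow copy of dict with mutable values.
Step by step:
`a = {'x': [2, 8], 'y': [5, 1]}` → a = {'x': [2, 8], 'y': [5, 1]}
`b = a.copy()` → b = {'x': [2, 8], 'y': [5, 1]}
`b['z'] = [5, 9]` → b = {'x': [2, 8], 'y': [5, 1], 'z': [5, 9]}
`a['x'].append(723)` → a = {'x': [2, 8, 723], 'y': [5, 1]}; b = {'x': [2, 8, 723], 'y': [5, 1], 'z': [5, 9]}
`print(a)` → prints {'x': [2, 8, 723], 'y': [5, 1]}
`print(b)` → prints {'x': [2, 8, 723], 'y': [5, 1], 'z': [5, 9]}

Answer:
{'x': [2, 8, 723], 'y': [5, 1]}
{'x': [2, 8, 723], 'y': [5, 1], 'z': [5, 9]}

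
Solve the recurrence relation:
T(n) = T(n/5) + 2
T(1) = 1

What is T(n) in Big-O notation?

Each step divides n by 5 and adds 2. After log_5(n) steps we reach T(1)=1. So T(n) = 2·log_5(n) + 1 = O(log n).

Answer: O(log n)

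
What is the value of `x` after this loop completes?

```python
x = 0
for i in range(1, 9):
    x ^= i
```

XOR of 1 to 8
`x` takes the values: 0 → 1 → 3 → 0 → 4 → 1 → 7 → 0 → 8

Answer: 8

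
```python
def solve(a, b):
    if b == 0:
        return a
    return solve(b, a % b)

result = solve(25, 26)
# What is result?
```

solve(25, 26) -> solve(26, 25) -> solve(25, 1) -> solve(1, 0) -> 1

Answer: 1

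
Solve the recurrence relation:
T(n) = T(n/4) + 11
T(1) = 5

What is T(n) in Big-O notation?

Each step divides n by 4 and adds 11. After log_4(n) steps we reach T(1)=5. So T(n) = 11·log_4(n) + 5 = O(log n).

Answer: O(log n)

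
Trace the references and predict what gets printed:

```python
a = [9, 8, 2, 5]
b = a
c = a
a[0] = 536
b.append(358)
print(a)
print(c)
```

Key concept: multiple aliases.
Step by step:
`a = [9, 8, 2, 5]` → a = [9, 8, 2, 5]
`b = a` → b = [9, 8, 2, 5] (same object as a)
`c = a` → c = [9, 8, 2, 5] (same object as a, b)
`a[0] = 536` → a = [536, 8, 2, 5] (same object as b, c); b = [536, 8, 2, 5] (same object as a, c); c = [536, 8, 2, 5] (same object as a, b)
`b.append(358)` → a = [536, 8, 2, 5, 358] (same object as b, c); b = [536, 8, 2, 5, 358] (same object as a, c); c = [536, 8, 2, 5, 358] (same object as a, b)
`print(a)` → prints [536, 8, 2, 5, 358]
`print(c)` → prints [536, 8, 2, 5, 358]

Answer:
[536, 8, 2, 5, 358]
[536, 8, 2, 5, 358]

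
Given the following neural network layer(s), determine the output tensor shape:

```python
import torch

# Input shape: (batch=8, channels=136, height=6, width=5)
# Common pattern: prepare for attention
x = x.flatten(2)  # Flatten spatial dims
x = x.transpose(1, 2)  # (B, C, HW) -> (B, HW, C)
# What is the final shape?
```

Input: (8, 136, 6, 5) -> after flatten(2): (8, 136, 30) -> Output: (8, 30, 136)

Answer: (8, 30, 136)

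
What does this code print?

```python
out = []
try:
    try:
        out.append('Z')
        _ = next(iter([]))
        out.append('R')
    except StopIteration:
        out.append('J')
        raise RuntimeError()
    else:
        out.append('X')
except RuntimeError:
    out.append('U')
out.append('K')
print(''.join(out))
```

Execution trace: 'Z' (inner try body) → 'J' (inner except StopIteration) → 'U' (outer except RuntimeError) → 'K' (after the try/except). Output: ZJUK

Answer: ZJUK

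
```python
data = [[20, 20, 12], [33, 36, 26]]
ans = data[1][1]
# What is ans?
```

Trace:
`data = [[20, 20, 12], [33, 36, 26]]` → data = [[20, 20, 12], [33, 36, 26]]
`ans = data[1][1]` → ans = 36
So ans = 36

Answer: 36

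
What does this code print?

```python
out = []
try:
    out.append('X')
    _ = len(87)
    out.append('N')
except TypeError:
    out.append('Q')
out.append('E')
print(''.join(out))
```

Execution trace: 'X' (try body) → 'Q' (except TypeError) → 'E' (after the try/except). Output: XQE

Answer: XQE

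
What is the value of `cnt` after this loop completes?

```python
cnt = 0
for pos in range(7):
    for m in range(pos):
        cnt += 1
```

Triangle number: 0+1+2+...+6
`cnt` takes the values: 0 → 1 → 2 → 3 → 4 → 5 → 6 → 7 → 8 → 9 → 10 → 11 → 12 → 13 → 14 → 15 → 16 → 17 → 18 → 19 → 20 → 21

Answer: 21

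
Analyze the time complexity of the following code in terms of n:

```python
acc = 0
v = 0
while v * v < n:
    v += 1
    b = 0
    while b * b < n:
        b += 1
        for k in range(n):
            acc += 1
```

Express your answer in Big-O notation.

Each loop level contributes: √n × √n × n. Multiplying the contributions gives O(n^2).

Answer: O(n^2)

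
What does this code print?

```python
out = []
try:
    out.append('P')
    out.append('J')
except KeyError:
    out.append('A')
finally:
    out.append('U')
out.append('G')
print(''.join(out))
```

Execution trace: 'P' (try body) → 'J' (try body, no exception) → 'U' (finally) → 'G' (after the try/except). Output: PJUG

Answer: PJUG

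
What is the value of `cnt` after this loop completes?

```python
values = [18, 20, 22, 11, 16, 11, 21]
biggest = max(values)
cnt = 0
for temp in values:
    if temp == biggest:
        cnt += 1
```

Count of max value 22 in [18, 20, 22, 11, 16, 11, 21]
`cnt` takes the values: 0 → 1

Answer: 1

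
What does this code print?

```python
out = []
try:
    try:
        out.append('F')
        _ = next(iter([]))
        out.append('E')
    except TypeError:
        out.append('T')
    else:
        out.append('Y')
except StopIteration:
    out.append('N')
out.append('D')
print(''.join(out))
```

Execution trace: 'F' (try body) → 'N' (outer except StopIteration) → 'D' (after the try/except). Output: FND

Answer: FND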